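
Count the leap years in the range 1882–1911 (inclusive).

6

Years divisible by 4 in [1882, 1911]: 1884, 1888, 1892, 1896, 1900, 1904, 1908.
Of these, 1900 is divisible by 100 but not 400, so not leap.
Leap years: 7 − 1 = 6.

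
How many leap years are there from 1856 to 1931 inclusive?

18

Years divisible by 4: 1856, 1860, …, 1928 — 19 in all.
Of these, 1900 is divisible by 100 but not 400, so not leap.
Leap years: 19 − 1 = 18.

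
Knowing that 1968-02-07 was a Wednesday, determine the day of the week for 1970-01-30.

February 7, 1968 → February 7, 1969: 366 days (1968 is a leap year).
February 1969: 28 − 7 = 21 days remain (1969 is not a leap year, so February has 28 days).
Then 10 full months totalling 306 days.
January 1–30, 1970: 30 days.
Residual: 357 days.
Total: 723 days.
723 mod 7 = 2, so 2 days after Wednesday is Friday.

Friday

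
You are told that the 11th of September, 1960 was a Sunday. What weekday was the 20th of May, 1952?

Count forward from the earlier date (May 20, 1952) to the later (September 11, 1960):
Day-of-year of May 20, 1952: 141.
Day-of-year of September 11, 1960: 255.
1952 has 366 days, so 366 − 141 = 225 days remain in 1952.
Full years 1953–1959: 6 common + 1 leap = 6×365 + 1×366 = 2556 days.
Total: 225 + 2556 + 255 = 3036 days.
3036 mod 7 = 5, so 5 days before Sunday is Tuesday.

Tuesday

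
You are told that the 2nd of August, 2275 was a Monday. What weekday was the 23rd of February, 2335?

Saturday

Day-of-year of August 2, 2275: 214.
Day-of-year of February 23, 2335: 54.
2275 has 365 days, so 365 − 214 = 151 days remain in 2275.
Full years 2276–2334: 45 common + 14 leap = 45×365 + 14×366 = 21549 days.
Total: 151 + 21549 + 54 = 21754 days.
21754 mod 7 = 5, so 5 days after Monday is Saturday.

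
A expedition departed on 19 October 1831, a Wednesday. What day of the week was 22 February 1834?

October 19, 1831 → October 19, 1832: 366 days (1832 is a leap year).
October 19, 1832 → October 19, 1833: 365 days.
October 1833: 31 − 19 = 12 days remain.
Then November (30), December (31), January (31): 30 + 31 + 31 = 92 days.
February 1–22, 1834: 22 days (1834 is not a leap year).
Residual: 126 days.
Total: 857 days.
857 mod 7 = 3, so 3 days after Wednesday is Saturday.

Saturday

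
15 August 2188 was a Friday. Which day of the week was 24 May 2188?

Saturday

Count forward from the earlier date (May 24, 2188) to the later (August 15, 2188):
May 2188: 31 − 24 = 7 days remain.
Then June (30), July (31): 30 + 31 = 61 days.
August 1–15, 2188: 15 days.
Total: 7 + 61 + 15 = 83 days.
83 mod 7 = 6, so 6 days before Friday is Saturday.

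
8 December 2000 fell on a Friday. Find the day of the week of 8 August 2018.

Wednesday

From December 8, 2000 to December 8, 2017: 17 years, of which 4 contain a Feb 29 — 13×365 + 4×366 = 6209 days.
December 2017: 31 − 8 = 23 days remain.
Then January (31), February 2018 (28), March (31), April (30), May (31), June (30), July (31): 31 + 28 + 31 + 30 + 31 + 30 + 31 = 212 days.
August 1–8, 2018: 8 days.
Residual: 243 days.
Total: 6452 days.
6452 mod 7 = 5, so 5 days after Friday is Wednesday.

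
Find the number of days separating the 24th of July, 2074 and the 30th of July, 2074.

6

Within July 2074: 30 − 24 = 6 days.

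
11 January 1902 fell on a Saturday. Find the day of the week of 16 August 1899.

Count forward from the earlier date (August 16, 1899) to the later (January 11, 1902):
Day-of-year of August 16, 1899: 228.
Day-of-year of January 11, 1902: 11.
1899 has 365 days, so 365 − 228 = 137 days remain in 1899.
Full years: 1900: 365; 1901: 365. Sum = 730.
Total: 137 + 730 + 11 = 878 days.
878 mod 7 = 3, so 3 days before Saturday is Wednesday.

Wednesday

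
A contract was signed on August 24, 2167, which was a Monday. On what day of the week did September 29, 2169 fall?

August 24, 2167 → August 24, 2168: 366 days (2168 is a leap year).
August 24, 2168 → August 24, 2169: 365 days.
August 2169: 31 − 24 = 7 days remain.
September 1–29, 2169: 29 days.
Residual: 36 days.
Total: 767 days.
767 mod 7 = 4, so 4 days after Monday is Friday.

Friday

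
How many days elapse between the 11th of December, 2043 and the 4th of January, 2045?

Day-of-year of December 11, 2043: 345.
Day-of-year of January 4, 2045: 4.
2043 has 365 days, so 365 − 345 = 20 days remain in 2043.
Full years: 2044: 366. Sum = 366.
Total: 20 + 366 + 4 = 390 days.

390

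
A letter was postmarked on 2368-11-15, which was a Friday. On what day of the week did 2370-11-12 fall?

Thursday

November 2368: 30 − 15 = 15 days remain.
Then 23 full months totalling 700 days.
November 1–12, 2370: 12 days.
Total: 15 + 700 + 12 = 727 days.
727 mod 7 = 6, so 6 days after Friday is Thursday.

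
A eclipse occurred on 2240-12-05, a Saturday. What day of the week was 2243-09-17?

December 5, 2240 → December 5, 2241: 365 days.
December 5, 2241 → December 5, 2242: 365 days.
December 2242: 31 − 5 = 26 days remain.
Then January (31), February 2243 (28), March (31), April (30), May (31), June (30), July (31), August (31): 31 + 28 + 31 + 30 + 31 + 30 + 31 + 31 = 243 days.
September 1–17, 2243: 17 days.
Residual: 286 days.
Total: 1016 days.
1016 mod 7 = 1, so 1 day after Saturday is Sunday.

Sunday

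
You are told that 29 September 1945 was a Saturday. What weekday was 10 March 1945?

Saturday

Count forward from the earlier date (March 10, 1945) to the later (September 29, 1945):
March 1945: 31 − 10 = 21 days remain.
Then April (30), May (31), June (30), July (31), August (31): 30 + 31 + 30 + 31 + 31 = 153 days.
September 1–29, 1945: 29 days.
Total: 21 + 153 + 29 = 203 days.
203 is a multiple of 7, so 10 March 1945 falls on the same weekday: Saturday.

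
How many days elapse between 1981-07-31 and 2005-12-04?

8892

From July 31, 1981 to July 31, 2005: 24 years, of which 6 contain a Feb 29 — 18×365 + 6×366 = 8766 days.
(2000 is a leap year (divisible by 400).)
July 2005: 31 − 31 = 0 days remain.
Then August (31), September (30), October (31), November (30): 31 + 30 + 31 + 30 = 122 days.
December 1–4, 2005: 4 days.
Residual: 126 days.
Total: 8892 days.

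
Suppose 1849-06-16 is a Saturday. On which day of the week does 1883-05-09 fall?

Day-of-year of June 16, 1849: 167.
Day-of-year of May 9, 1883: 129.
1849 has 365 days, so 365 − 167 = 198 days remain in 1849.
Full years 1850–1882: 25 common + 8 leap = 25×365 + 8×366 = 12053 days.
Total: 198 + 12053 + 129 = 12380 days.
12380 mod 7 = 4, so 4 days after Saturday is Wednesday.

Wednesday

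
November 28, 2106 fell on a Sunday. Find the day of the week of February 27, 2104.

Wednesday

Count forward from the earlier date (February 27, 2104) to the later (November 28, 2106):
February 2104: 29 − 27 = 2 days remain (2104 is a leap year, so February has 29 days).
Then 32 full months totalling 975 days.
November 1–28, 2106: 28 days.
Total: 2 + 975 + 28 = 1005 days.
1005 mod 7 = 4, so 4 days before Sunday is Wednesday.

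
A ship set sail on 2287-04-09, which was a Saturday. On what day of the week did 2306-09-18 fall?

From April 9, 2287 to April 9, 2306: 19 years, of which 4 contain a Feb 29 — 15×365 + 4×366 = 6939 days.
(2300 is not a leap year (divisible by 100 but not 400).)
April 2306: 30 − 9 = 21 days remain.
Then May (31), June (30), July (31), August (31): 31 + 30 + 31 + 31 = 123 days.
September 1–18, 2306: 18 days.
Residual: 162 days.
Total: 7101 days.
7101 mod 7 = 3, so 3 days after Saturday is Tuesday.

Tuesday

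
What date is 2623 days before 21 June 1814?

16 April 1807

Count 2623 days before June 21, 1814:
Day-of-year of April 16, 1807: 106.
Day-of-year of June 21, 1814: 172.
1807 has 365 days, so 365 − 106 = 259 days remain in 1807.
Full years: 1808: 366; 1809: 365; 1810: 365; 1811: 365; 1812: 366; 1813: 365. Sum = 2192.
Total: 259 + 2192 + 172 = 2623 days.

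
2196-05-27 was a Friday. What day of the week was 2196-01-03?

Count forward from the earlier date (January 3, 2196) to the later (May 27, 2196):
January 2196: 31 − 3 = 28 days remain.
Then February 2196 (29), March (31), April (30): 29 + 31 + 30 = 90 days.
May 1–27, 2196: 27 days.
Total: 28 + 90 + 27 = 145 days.
145 mod 7 = 5, so 5 days before Friday is Sunday.

Sunday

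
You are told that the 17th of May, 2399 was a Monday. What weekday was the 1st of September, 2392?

Tuesday

Count forward from the earlier date (September 1, 2392) to the later (May 17, 2399):
September 1, 2392 → September 1, 2393: 365 days.
September 1, 2393 → September 1, 2394: 365 days.
September 1, 2394 → September 1, 2395: 365 days.
September 1, 2395 → September 1, 2396: 366 days (2396 is a leap year).
September 1, 2396 → September 1, 2397: 365 days.
September 1, 2397 → September 1, 2398: 365 days.
September 2398: 30 − 1 = 29 days remain.
Then October (31), November (30), December (31), January (31), February 2399 (28), March (31), April (30): 31 + 30 + 31 + 31 + 28 + 31 + 30 = 212 days.
May 1–17, 2399: 17 days.
Residual: 258 days.
Total: 2449 days.
2449 mod 7 = 6, so 6 days before Monday is Tuesday.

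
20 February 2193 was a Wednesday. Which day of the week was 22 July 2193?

February 2193: 28 − 20 = 8 days remain (2193 is not a leap year, so February has 28 days).
Then March (31), April (30), May (31), June (30): 31 + 30 + 31 + 30 = 122 days.
July 1–22, 2193: 22 days.
Total: 8 + 122 + 22 = 152 days.
152 mod 7 = 5, so 5 days after Wednesday is Monday.

Monday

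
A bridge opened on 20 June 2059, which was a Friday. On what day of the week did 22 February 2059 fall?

Count forward from the earlier date (February 22, 2059) to the later (June 20, 2059):
February 2059: 28 − 22 = 6 days remain (2059 is not a leap year, so February has 28 days).
Then March (31), April (30), May (31): 31 + 30 + 31 = 92 days.
June 1–20, 2059: 20 days.
Total: 6 + 92 + 20 = 118 days.
118 mod 7 = 6, so 6 days before Friday is Saturday.

Saturday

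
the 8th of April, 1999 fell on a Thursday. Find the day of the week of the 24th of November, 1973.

Saturday

Count forward from the earlier date (November 24, 1973) to the later (April 8, 1999):
Day-of-year of November 24, 1973: 328.
Day-of-year of April 8, 1999: 98.
1973 has 365 days, so 365 − 328 = 37 days remain in 1973.
Full years 1974–1998: 19 common + 6 leap = 19×365 + 6×366 = 9131 days.
Total: 37 + 9131 + 98 = 9266 days.
9266 mod 7 = 5, so 5 days before Thursday is Saturday.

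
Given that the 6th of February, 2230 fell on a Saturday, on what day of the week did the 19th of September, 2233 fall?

February 6, 2230 → February 6, 2231: 365 days.
February 6, 2231 → February 6, 2232: 365 days.
February 6, 2232 → February 6, 2233: 366 days (2232 is a leap year).
February 2233: 28 − 6 = 22 days remain (2233 is not a leap year, so February has 28 days).
Then March (31), April (30), May (31), June (30), July (31), August (31): 31 + 30 + 31 + 30 + 31 + 31 = 184 days.
September 1–19, 2233: 19 days.
Residual: 225 days.
Total: 1321 days.
1321 mod 7 = 5, so 5 days after Saturday is Thursday.

Thursday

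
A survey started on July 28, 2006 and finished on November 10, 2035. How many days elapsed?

10697

From July 28, 2006 to July 28, 2035: 29 years, of which 7 contain a Feb 29 — 22×365 + 7×366 = 10592 days.
July 2035: 31 − 28 = 3 days remain.
Then August (31), September (30), October (31): 31 + 30 + 31 = 92 days.
November 1–10, 2035: 10 days.
Residual: 105 days.
Total: 10697 days.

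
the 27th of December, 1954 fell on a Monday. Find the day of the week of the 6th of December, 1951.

Thursday

Count forward from the earlier date (December 6, 1951) to the later (December 27, 1954):
Day-of-year of December 6, 1951: 340.
Day-of-year of December 27, 1954: 361.
1951 has 365 days, so 365 − 340 = 25 days remain in 1951.
Full years: 1952: 366; 1953: 365. Sum = 731.
Total: 25 + 731 + 361 = 1117 days.
1117 mod 7 = 4, so 4 days before Monday is Thursday.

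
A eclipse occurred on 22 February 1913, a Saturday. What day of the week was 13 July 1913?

Sunday

February 1913: 28 − 22 = 6 days remain (1913 is not a leap year, so February has 28 days).
Then March (31), April (30), May (31), June (30): 31 + 30 + 31 + 30 = 122 days.
July 1–13, 1913: 13 days.
Total: 6 + 122 + 13 = 141 days.
141 mod 7 = 1, so 1 day after Saturday is Sunday.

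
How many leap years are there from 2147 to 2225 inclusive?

19

Years divisible by 4: 2148, 2152, …, 2224 — 20 in all.
Of these, 2200 is divisible by 100 but not 400, so not leap.
Leap years: 20 − 1 = 19.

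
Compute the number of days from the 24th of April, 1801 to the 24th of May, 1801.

April 1801: 30 − 24 = 6 days remain.
May 1–24, 1801: 24 days.
Total: 6 + 24 = 30 days.

30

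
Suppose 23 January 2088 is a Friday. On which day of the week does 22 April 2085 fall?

Count forward from the earlier date (April 22, 2085) to the later (January 23, 2088):
Day-of-year of April 22, 2085: 112.
Day-of-year of January 23, 2088: 23.
2085 has 365 days, so 365 − 112 = 253 days remain in 2085.
Full years: 2086: 365; 2087: 365. Sum = 730.
Total: 253 + 730 + 23 = 1006 days.
1006 mod 7 = 5, so 5 days before Friday is Sunday.

Sunday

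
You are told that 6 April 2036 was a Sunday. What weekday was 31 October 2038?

Sunday

Day-of-year of April 6, 2036: 97.
Day-of-year of October 31, 2038: 304.
2036 has 366 days, so 366 − 97 = 269 days remain in 2036.
Full years: 2037: 365. Sum = 365.
Total: 269 + 365 + 304 = 938 days.
938 is a multiple of 7, so 31 October 2038 falls on the same weekday: Sunday.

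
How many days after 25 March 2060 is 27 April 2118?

21216

Day-of-year of March 25, 2060: 85.
Day-of-year of April 27, 2118: 117.
2060 has 366 days, so 366 − 85 = 281 days remain in 2060.
Full years 2061–2117: 44 common + 13 leap = 44×365 + 13×366 = 20818 days.
Total: 281 + 20818 + 117 = 21216 days.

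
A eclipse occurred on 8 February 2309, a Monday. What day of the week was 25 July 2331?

Saturday

From February 8, 2309 to February 8, 2331: 22 years, of which 5 contain a Feb 29 — 17×365 + 5×366 = 8035 days.
February 2331: 28 − 8 = 20 days remain (2331 is not a leap year, so February has 28 days).
Then March (31), April (30), May (31), June (30): 31 + 30 + 31 + 30 = 122 days.
July 1–25, 2331: 25 days.
Residual: 167 days.
Total: 8202 days.
8202 mod 7 = 5, so 5 days after Monday is Saturday.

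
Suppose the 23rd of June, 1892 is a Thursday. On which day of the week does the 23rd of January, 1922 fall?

Monday

From June 23, 1892 to June 23, 1921: 29 years, of which 6 contain a Feb 29 — 23×365 + 6×366 = 10591 days.
(1900 is not a leap year (divisible by 100 but not 400).)
June 1921: 30 − 23 = 7 days remain.
Then July (31), August (31), September (30), October (31), November (30), December (31): 31 + 31 + 30 + 31 + 30 + 31 = 184 days.
January 1–23, 1922: 23 days.
Residual: 214 days.
Total: 10805 days.
10805 mod 7 = 4, so 4 days after Thursday is Monday.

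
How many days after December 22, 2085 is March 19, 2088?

Day-of-year of December 22, 2085: 356.
Day-of-year of March 19, 2088: 79.
2085 has 365 days, so 365 − 356 = 9 days remain in 2085.
Full years: 2086: 365; 2087: 365. Sum = 730.
Total: 9 + 730 + 79 = 818 days.

818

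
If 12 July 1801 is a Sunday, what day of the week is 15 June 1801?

Count forward from the earlier date (June 15, 1801) to the later (July 12, 1801):
June 1801: 30 − 15 = 15 days remain.
July 1–12, 1801: 12 days.
Total: 15 + 12 = 27 days.
27 mod 7 = 6, so 6 days before Sunday is Monday.

Monday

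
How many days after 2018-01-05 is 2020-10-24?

January 5, 2018 → January 5, 2019: 365 days.
January 5, 2019 → January 5, 2020: 365 days.
January 2020: 31 − 5 = 26 days remain.
Then February 2020 (29), March (31), April (30), May (31), June (30), July (31), August (31), September (30): 29 + 31 + 30 + 31 + 30 + 31 + 31 + 30 = 243 days.
October 1–24, 2020: 24 days.
Residual: 293 days.
Total: 1023 days.

1023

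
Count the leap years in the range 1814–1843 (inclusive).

Years divisible by 4 in [1814, 1843]: 1816, 1820, 1824, 1828, 1832, 1836, 1840.
No century exceptions apply. Count: 7.

7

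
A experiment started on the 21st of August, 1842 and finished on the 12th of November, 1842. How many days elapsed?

August 1842: 31 − 21 = 10 days remain.
Then September (30), October (31): 30 + 31 = 61 days.
November 1–12, 1842: 12 days.
Total: 10 + 61 + 12 = 83 days.

83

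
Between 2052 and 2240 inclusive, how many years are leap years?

Years divisible by 4: 2052, 2056, …, 2240 — 48 in all.
Of these, 2100, 2200 are divisible by 100 but not 400, so not leap.
Leap years: 48 − 2 = 46.

46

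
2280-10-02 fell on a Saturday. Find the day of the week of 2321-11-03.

Thursday

Day-of-year of October 2, 2280: 276.
Day-of-year of November 3, 2321: 307.
2280 has 366 days, so 366 − 276 = 90 days remain in 2280.
Full years 2281–2320: 31 common + 9 leap = 31×365 + 9×366 = 14609 days.
Total: 90 + 14609 + 307 = 15006 days.
15006 mod 7 = 5, so 5 days after Saturday is Thursday.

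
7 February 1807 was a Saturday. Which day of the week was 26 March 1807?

Thursday

February 1807: 28 − 7 = 21 days remain (1807 is not a leap year, so February has 28 days).
March 1–26, 1807: 26 days.
Total: 21 + 26 = 47 days.
47 mod 7 = 5, so 5 days after Saturday is Thursday.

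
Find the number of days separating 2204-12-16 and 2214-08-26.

3540

Day-of-year of December 16, 2204: 351.
Day-of-year of August 26, 2214: 238.
2204 has 366 days, so 366 − 351 = 15 days remain in 2204.
Full years 2205–2213: 7 common + 2 leap = 7×365 + 2×366 = 3287 days.
Total: 15 + 3287 + 238 = 3540 days.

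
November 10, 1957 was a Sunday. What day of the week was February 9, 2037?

Day-of-year of November 10, 1957: 314.
Day-of-year of February 9, 2037: 40.
1957 has 365 days, so 365 − 314 = 51 days remain in 1957.
Full years 1958–2036: 59 common + 20 leap = 59×365 + 20×366 = 28855 days.
Total: 51 + 28855 + 40 = 28946 days.
28946 mod 7 = 1, so 1 day after Sunday is Monday.

Monday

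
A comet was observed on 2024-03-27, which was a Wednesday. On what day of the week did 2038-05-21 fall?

Day-of-year of March 27, 2024: 87.
Day-of-year of May 21, 2038: 141.
2024 has 366 days, so 366 − 87 = 279 days remain in 2024.
Full years 2025–2037: 10 common + 3 leap = 10×365 + 3×366 = 4748 days.
Total: 279 + 4748 + 141 = 5168 days.
5168 mod 7 = 2, so 2 days after Wednesday is Friday.

Friday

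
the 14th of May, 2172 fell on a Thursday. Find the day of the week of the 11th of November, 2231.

Day-of-year of May 14, 2172: 135.
Day-of-year of November 11, 2231: 315.
2172 has 366 days, so 366 − 135 = 231 days remain in 2172.
Full years 2173–2230: 45 common + 13 leap = 45×365 + 13×366 = 21183 days.
Total: 231 + 21183 + 315 = 21729 days.
21729 mod 7 = 1, so 1 day after Thursday is Friday.

Friday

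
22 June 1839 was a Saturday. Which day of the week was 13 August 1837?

Sunday

Count forward from the earlier date (August 13, 1837) to the later (June 22, 1839):
August 1837: 31 − 13 = 18 days remain.
Then 21 full months totalling 638 days.
June 1–22, 1839: 22 days.
Total: 18 + 638 + 22 = 678 days.
678 mod 7 = 6, so 6 days before Saturday is Sunday.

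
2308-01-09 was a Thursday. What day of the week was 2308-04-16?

January 2308: 31 − 9 = 22 days remain.
Then February 2308 (29), March (31): 29 + 31 = 60 days.
April 1–16, 2308: 16 days.
Total: 22 + 60 + 16 = 98 days.
98 is a multiple of 7, so 2308-04-16 falls on the same weekday: Thursday.

Thursday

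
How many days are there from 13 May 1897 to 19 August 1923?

9593

Day-of-year of May 13, 1897: 133.
Day-of-year of August 19, 1923: 231.
1897 has 365 days, so 365 − 133 = 232 days remain in 1897.
Full years 1898–1922: 20 common + 5 leap = 20×365 + 5×366 = 9130 days.
Total: 232 + 9130 + 231 = 9593 days.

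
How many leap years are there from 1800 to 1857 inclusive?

14

Years divisible by 4: 1800, 1804, …, 1856 — 15 in all.
Of these, 1800 is divisible by 100 but not 400, so not leap.
Leap years: 15 − 1 = 14.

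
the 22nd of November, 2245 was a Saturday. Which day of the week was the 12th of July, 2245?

Count forward from the earlier date (July 12, 2245) to the later (November 22, 2245):
July 2245: 31 − 12 = 19 days remain.
Then August (31), September (30), October (31): 31 + 30 + 31 = 92 days.
November 1–22, 2245: 22 days.
Total: 19 + 92 + 22 = 133 days.
133 is a multiple of 7, so the 12th of July, 2245 falls on the same weekday: Saturday.

Saturday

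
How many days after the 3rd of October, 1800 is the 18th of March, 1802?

October 1800: 31 − 3 = 28 days remain.
Then 16 full months totalling 485 days.
March 1–18, 1802: 18 days.
Total: 28 + 485 + 18 = 531 days.

531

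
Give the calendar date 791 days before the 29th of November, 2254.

the 29th of September, 2252

Count 791 days before November 29, 2254:
Day-of-year of September 29, 2252: 273.
Day-of-year of November 29, 2254: 333.
2252 has 366 days, so 366 − 273 = 93 days remain in 2252.
Full years: 2253: 365. Sum = 365.
Total: 93 + 365 + 333 = 791 days.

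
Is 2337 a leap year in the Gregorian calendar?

2337 is not a leap year.

No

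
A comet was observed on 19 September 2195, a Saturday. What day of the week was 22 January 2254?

From September 19, 2195 to September 19, 2253: 58 years, of which 14 contain a Feb 29 — 44×365 + 14×366 = 21184 days.
(2200 is not a leap year (divisible by 100 but not 400).)
September 2253: 30 − 19 = 11 days remain.
Then October (31), November (30), December (31): 31 + 30 + 31 = 92 days.
January 1–22, 2254: 22 days.
Residual: 125 days.
Total: 21309 days.
21309 mod 7 = 1, so 1 day after Saturday is Sunday.

Sunday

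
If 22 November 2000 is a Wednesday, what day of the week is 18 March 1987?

Count forward from the earlier date (March 18, 1987) to the later (November 22, 2000):
Day-of-year of March 18, 1987: 77.
Day-of-year of November 22, 2000: 327.
1987 has 365 days, so 365 − 77 = 288 days remain in 1987.
Full years 1988–1999: 9 common + 3 leap = 9×365 + 3×366 = 4383 days.
Total: 288 + 4383 + 327 = 4998 days.
4998 is a multiple of 7, so 18 March 1987 falls on the same weekday: Wednesday.

Wednesday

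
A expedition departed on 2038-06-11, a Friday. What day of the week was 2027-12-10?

Friday

Count forward from the earlier date (December 10, 2027) to the later (June 11, 2038):
From December 10, 2027 to December 10, 2037: 10 years, of which 3 contain a Feb 29 — 7×365 + 3×366 = 3653 days.
December 2037: 31 − 10 = 21 days remain.
Then January (31), February 2038 (28), March (31), April (30), May (31): 31 + 28 + 31 + 30 + 31 = 151 days.
June 1–11, 2038: 11 days.
Residual: 183 days.
Total: 3836 days.
3836 is a multiple of 7, so 2027-12-10 falls on the same weekday: Friday.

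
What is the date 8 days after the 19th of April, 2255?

the 27th of April, 2255

Count 8 days after April 19, 2255:
Within April 2255: 27 − 19 = 8 days.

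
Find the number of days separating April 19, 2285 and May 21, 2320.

12815

Day-of-year of April 19, 2285: 109.
Day-of-year of May 21, 2320: 142.
2285 has 365 days, so 365 − 109 = 256 days remain in 2285.
Full years 2286–2319: 27 common + 7 leap = 27×365 + 7×366 = 12417 days.
Total: 256 + 12417 + 142 = 12815 days.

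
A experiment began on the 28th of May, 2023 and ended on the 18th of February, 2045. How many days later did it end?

From May 28, 2023 to May 28, 2044: 21 years, of which 6 contain a Feb 29 — 15×365 + 6×366 = 7671 days.
May 2044: 31 − 28 = 3 days remain.
Then June (30), July (31), August (31), September (30), October (31), November (30), December (31), January (31): 30 + 31 + 31 + 30 + 31 + 30 + 31 + 31 = 245 days.
February 1–18, 2045: 18 days (2045 is not a leap year).
Residual: 266 days.
Total: 7937 days.

7937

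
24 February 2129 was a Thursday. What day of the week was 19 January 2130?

Thursday

February 2129: 28 − 24 = 4 days remain (2129 is not a leap year, so February has 28 days).
Then 10 full months totalling 306 days.
January 1–19, 2130: 19 days.
Total: 4 + 306 + 19 = 329 days.
329 is a multiple of 7, so 19 January 2130 falls on the same weekday: Thursday.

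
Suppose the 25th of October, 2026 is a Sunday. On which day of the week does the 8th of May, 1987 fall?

Count forward from the earlier date (May 8, 1987) to the later (October 25, 2026):
From May 8, 1987 to May 8, 2026: 39 years, of which 10 contain a Feb 29 — 29×365 + 10×366 = 14245 days.
(2000 is a leap year (divisible by 400).)
May 2026: 31 − 8 = 23 days remain.
Then June (30), July (31), August (31), September (30): 30 + 31 + 31 + 30 = 122 days.
October 1–25, 2026: 25 days.
Residual: 170 days.
Total: 14415 days.
14415 mod 7 = 2, so 2 days before Sunday is Friday.

Friday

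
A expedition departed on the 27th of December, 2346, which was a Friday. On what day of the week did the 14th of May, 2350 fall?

December 27, 2346 → December 27, 2347: 365 days.
December 27, 2347 → December 27, 2348: 366 days (2348 is a leap year).
December 27, 2348 → December 27, 2349: 365 days.
December 2349: 31 − 27 = 4 days remain.
Then January (31), February 2350 (28), March (31), April (30): 31 + 28 + 31 + 30 = 120 days.
May 1–14, 2350: 14 days.
Residual: 138 days.
Total: 1234 days.
1234 mod 7 = 2, so 2 days after Friday is Sunday.

Sunday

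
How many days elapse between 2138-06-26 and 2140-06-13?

718

Day-of-year of June 26, 2138: 177.
Day-of-year of June 13, 2140: 165.
2138 has 365 days, so 365 − 177 = 188 days remain in 2138.
Full years: 2139: 365. Sum = 365.
Total: 188 + 365 + 165 = 718 days.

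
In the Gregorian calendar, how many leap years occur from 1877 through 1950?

17

Years divisible by 4: 1880, 1884, …, 1948 — 18 in all.
Of these, 1900 is divisible by 100 but not 400, so not leap.
Leap years: 18 − 1 = 17.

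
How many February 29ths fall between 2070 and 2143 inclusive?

Years divisible by 4: 2072, 2076, …, 2140 — 18 in all.
Of these, 2100 is divisible by 100 but not 400, so not leap.
Leap years: 18 − 1 = 17.

17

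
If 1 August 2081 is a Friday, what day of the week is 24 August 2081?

Within August 2081: 24 − 1 = 23 days.
23 mod 7 = 2, so 2 days after Friday is Sunday.

Sunday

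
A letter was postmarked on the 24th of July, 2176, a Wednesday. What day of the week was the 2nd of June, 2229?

Tuesday

From July 24, 2176 to July 24, 2228: 52 years, of which 12 contain a Feb 29 — 40×365 + 12×366 = 18992 days.
(2200 is not a leap year (divisible by 100 but not 400).)
July 2228: 31 − 24 = 7 days remain.
Then 10 full months totalling 304 days.
June 1–2, 2229: 2 days.
Residual: 313 days.
Total: 19305 days.
19305 mod 7 = 6, so 6 days after Wednesday is Tuesday.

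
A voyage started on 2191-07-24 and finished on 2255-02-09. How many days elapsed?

From July 24, 2191 to July 24, 2254: 63 years, of which 15 contain a Feb 29 — 48×365 + 15×366 = 23010 days.
(2200 is not a leap year (divisible by 100 but not 400).)
July 2254: 31 − 24 = 7 days remain.
Then August (31), September (30), October (31), November (30), December (31), January (31): 31 + 30 + 31 + 30 + 31 + 31 = 184 days.
February 1–9, 2255: 9 days (2255 is not a leap year).
Residual: 200 days.
Total: 23210 days.

23210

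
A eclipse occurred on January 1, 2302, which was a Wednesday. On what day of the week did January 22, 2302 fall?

Wednesday

Within January 2302: 22 − 1 = 21 days.
21 is a multiple of 7, so January 22, 2302 falls on the same weekday: Wednesday.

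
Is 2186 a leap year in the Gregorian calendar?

No

2186 is not a leap year.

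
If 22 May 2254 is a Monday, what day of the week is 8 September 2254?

Friday

May 2254: 31 − 22 = 9 days remain.
Then June (30), July (31), August (31): 30 + 31 + 31 = 92 days.
September 1–8, 2254: 8 days.
Total: 9 + 92 + 8 = 109 days.
109 mod 7 = 4, so 4 days after Monday is Friday.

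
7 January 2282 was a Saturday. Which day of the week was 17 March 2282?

January 2282: 31 − 7 = 24 days remain.
Then February 2282 (28): 28 days.
March 1–17, 2282: 17 days.
Total: 24 + 28 + 17 = 69 days.
69 mod 7 = 6, so 6 days after Saturday is Friday.

Friday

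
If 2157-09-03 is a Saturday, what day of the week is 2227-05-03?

Thursday

Day-of-year of September 3, 2157: 246.
Day-of-year of May 3, 2227: 123.
2157 has 365 days, so 365 − 246 = 119 days remain in 2157.
Full years 2158–2226: 53 common + 16 leap = 53×365 + 16×366 = 25201 days.
Total: 119 + 25201 + 123 = 25443 days.
25443 mod 7 = 5, so 5 days after Saturday is Thursday.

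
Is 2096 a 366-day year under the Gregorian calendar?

Yes

2096 is a leap year.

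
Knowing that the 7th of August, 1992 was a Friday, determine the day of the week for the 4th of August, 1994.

August 7, 1992 → August 7, 1993: 365 days.
August 1993: 31 − 7 = 24 days remain.
Then 11 full months totalling 334 days.
August 1–4, 1994: 4 days.
Residual: 362 days.
Total: 727 days.
727 mod 7 = 6, so 6 days after Friday is Thursday.

Thursday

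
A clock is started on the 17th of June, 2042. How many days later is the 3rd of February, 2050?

Day-of-year of June 17, 2042: 168.
Day-of-year of February 3, 2050: 34.
2042 has 365 days, so 365 − 168 = 197 days remain in 2042.
Full years 2043–2049: 5 common + 2 leap = 5×365 + 2×366 = 2557 days.
Total: 197 + 2557 + 34 = 2788 days.

2788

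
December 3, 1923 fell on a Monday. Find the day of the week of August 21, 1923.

Count forward from the earlier date (August 21, 1923) to the later (December 3, 1923):
August 1923: 31 − 21 = 10 days remain.
Then September (30), October (31), November (30): 30 + 31 + 30 = 91 days.
December 1–3, 1923: 3 days.
Total: 10 + 91 + 3 = 104 days.
104 mod 7 = 6, so 6 days before Monday is Tuesday.

Tuesday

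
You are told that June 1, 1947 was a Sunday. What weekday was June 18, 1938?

Saturday

Count forward from the earlier date (June 18, 1938) to the later (June 1, 1947):
Day-of-year of June 18, 1938: 169.
Day-of-year of June 1, 1947: 152.
1938 has 365 days, so 365 − 169 = 196 days remain in 1938.
Full years 1939–1946: 6 common + 2 leap = 6×365 + 2×366 = 2922 days.
Total: 196 + 2922 + 152 = 3270 days.
3270 mod 7 = 1, so 1 day before Sunday is Saturday.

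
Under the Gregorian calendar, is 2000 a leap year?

Yes

2000 is a leap year (divisible by 400).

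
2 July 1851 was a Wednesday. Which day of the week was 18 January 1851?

Saturday

Count forward from the earlier date (January 18, 1851) to the later (July 2, 1851):
January 1851: 31 − 18 = 13 days remain.
Then February 1851 (28), March (31), April (30), May (31), June (30): 28 + 31 + 30 + 31 + 30 = 150 days.
July 1–2, 1851: 2 days.
Total: 13 + 150 + 2 = 165 days.
165 mod 7 = 4, so 4 days before Wednesday is Saturday.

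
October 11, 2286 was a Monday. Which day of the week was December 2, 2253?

Count forward from the earlier date (December 2, 2253) to the later (October 11, 2286):
Day-of-year of December 2, 2253: 336.
Day-of-year of October 11, 2286: 284.
2253 has 365 days, so 365 − 336 = 29 days remain in 2253.
Full years 2254–2285: 24 common + 8 leap = 24×365 + 8×366 = 11688 days.
Total: 29 + 11688 + 284 = 12001 days.
12001 mod 7 = 3, so 3 days before Monday is Friday.

Friday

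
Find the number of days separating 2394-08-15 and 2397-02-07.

August 15, 2394 → August 15, 2395: 365 days.
August 15, 2395 → August 15, 2396: 366 days (2396 is a leap year).
August 2396: 31 − 15 = 16 days remain.
Then September (30), October (31), November (30), December (31), January (31): 30 + 31 + 30 + 31 + 31 = 153 days.
February 1–7, 2397: 7 days (2397 is not a leap year).
Residual: 176 days.
Total: 907 days.

907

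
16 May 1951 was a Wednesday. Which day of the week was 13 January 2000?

Day-of-year of May 16, 1951: 136.
Day-of-year of January 13, 2000: 13.
1951 has 365 days, so 365 − 136 = 229 days remain in 1951.
Full years 1952–1999: 36 common + 12 leap = 36×365 + 12×366 = 17532 days.
Total: 229 + 17532 + 13 = 17774 days.
17774 mod 7 = 1, so 1 day after Wednesday is Thursday.

Thursday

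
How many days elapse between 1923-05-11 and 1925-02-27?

658

May 1923: 31 − 11 = 20 days remain.
Then 20 full months totalling 611 days.
February 1–27, 1925: 27 days (1925 is not a leap year).
Total: 20 + 611 + 27 = 658 days.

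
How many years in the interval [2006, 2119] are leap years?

Years divisible by 4: 2008, 2012, …, 2116 — 28 in all.
Of these, 2100 is divisible by 100 but not 400, so not leap.
Leap years: 28 − 1 = 27.

27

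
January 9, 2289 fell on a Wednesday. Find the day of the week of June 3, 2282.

Count forward from the earlier date (June 3, 2282) to the later (January 9, 2289):
June 3, 2282 → June 3, 2283: 365 days.
June 3, 2283 → June 3, 2284: 366 days (2284 is a leap year).
June 3, 2284 → June 3, 2285: 365 days.
June 3, 2285 → June 3, 2286: 365 days.
June 3, 2286 → June 3, 2287: 365 days.
June 3, 2287 → June 3, 2288: 366 days (2288 is a leap year).
June 2288: 30 − 3 = 27 days remain.
Then July (31), August (31), September (30), October (31), November (30), December (31): 31 + 31 + 30 + 31 + 30 + 31 = 184 days.
January 1–9, 2289: 9 days.
Residual: 220 days.
Total: 2412 days.
2412 mod 7 = 4, so 4 days before Wednesday is Saturday.

Saturday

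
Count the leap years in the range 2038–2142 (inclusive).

Years divisible by 4: 2040, 2044, …, 2140 — 26 in all.
Of these, 2100 is divisible by 100 but not 400, so not leap.
Leap years: 26 − 1 = 25.

25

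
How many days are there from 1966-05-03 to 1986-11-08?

From May 3, 1966 to May 3, 1986: 20 years, of which 5 contain a Feb 29 — 15×365 + 5×366 = 7305 days.
May 1986: 31 − 3 = 28 days remain.
Then June (30), July (31), August (31), September (30), October (31): 30 + 31 + 31 + 30 + 31 = 153 days.
November 1–8, 1986: 8 days.
Residual: 189 days.
Total: 7494 days.

7494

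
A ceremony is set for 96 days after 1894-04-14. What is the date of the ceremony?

1894-07-19

Count 96 days after April 14, 1894:
April 1894: 30 − 14 = 16 days remain.
Then May (31), June (30): 31 + 30 = 61 days.
July 1–19, 1894: 19 days.
Total: 16 + 61 + 19 = 96 days.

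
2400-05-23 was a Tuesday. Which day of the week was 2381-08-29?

Count forward from the earlier date (August 29, 2381) to the later (May 23, 2400):
From August 29, 2381 to August 29, 2399: 18 years, of which 4 contain a Feb 29 — 14×365 + 4×366 = 6574 days.
August 2399: 31 − 29 = 2 days remain.
Then September (30), October (31), November (30), December (31), January (31), February 2400 (29), March (31), April (30): 30 + 31 + 30 + 31 + 31 + 29 + 31 + 30 = 243 days.
May 1–23, 2400: 23 days.
Residual: 268 days.
Total: 6842 days.
6842 mod 7 = 3, so 3 days before Tuesday is Saturday.

Saturday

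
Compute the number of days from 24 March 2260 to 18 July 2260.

116

March 2260: 31 − 24 = 7 days remain.
Then April (30), May (31), June (30): 30 + 31 + 30 = 91 days.
July 1–18, 2260: 18 days.
Total: 7 + 91 + 18 = 116 days.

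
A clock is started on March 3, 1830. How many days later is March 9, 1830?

6

Within March 1830: 9 − 3 = 6 days.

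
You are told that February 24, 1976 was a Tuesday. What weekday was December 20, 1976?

February 1976: 29 − 24 = 5 days remain (1976 is a leap year, so February has 29 days).
Then 9 full months totalling 275 days.
December 1–20, 1976: 20 days.
Total: 5 + 275 + 20 = 300 days.
300 mod 7 = 6, so 6 days after Tuesday is Monday.

Monday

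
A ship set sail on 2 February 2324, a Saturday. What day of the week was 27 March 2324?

Thursday

February 2324: 29 − 2 = 27 days remain (2324 is a leap year, so February has 29 days).
March 1–27, 2324: 27 days.
Total: 27 + 27 = 54 days.
54 mod 7 = 5, so 5 days after Saturday is Thursday.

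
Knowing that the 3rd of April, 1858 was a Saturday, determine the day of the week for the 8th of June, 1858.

Tuesday

April 1858: 30 − 3 = 27 days remain.
Then May (31): 31 days.
June 1–8, 1858: 8 days.
Total: 27 + 31 + 8 = 66 days.
66 mod 7 = 3, so 3 days after Saturday is Tuesday.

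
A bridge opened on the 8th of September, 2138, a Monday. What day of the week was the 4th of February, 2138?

Tuesday

Count forward from the earlier date (February 4, 2138) to the later (September 8, 2138):
February 2138: 28 − 4 = 24 days remain (2138 is not a leap year, so February has 28 days).
Then March (31), April (30), May (31), June (30), July (31), August (31): 31 + 30 + 31 + 30 + 31 + 31 = 184 days.
September 1–8, 2138: 8 days.
Total: 24 + 184 + 8 = 216 days.
216 mod 7 = 6, so 6 days before Monday is Tuesday.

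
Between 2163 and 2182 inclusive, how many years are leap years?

Years divisible by 4 in [2163, 2182]: 2164, 2168, 2172, 2176, 2180.
No century exceptions apply. Count: 5.

5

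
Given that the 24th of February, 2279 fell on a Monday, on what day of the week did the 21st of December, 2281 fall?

February 2279: 28 − 24 = 4 days remain (2279 is not a leap year, so February has 28 days).
Then 33 full months totalling 1006 days.
December 1–21, 2281: 21 days.
Total: 4 + 1006 + 21 = 1031 days.
1031 mod 7 = 2, so 2 days after Monday is Wednesday.

Wednesday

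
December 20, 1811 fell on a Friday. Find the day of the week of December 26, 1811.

Thursday

Within December 1811: 26 − 20 = 6 days.
6 mod 7 = 6, so 6 days after Friday is Thursday.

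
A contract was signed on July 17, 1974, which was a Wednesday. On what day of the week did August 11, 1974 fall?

July 1974: 31 − 17 = 14 days remain.
August 1–11, 1974: 11 days.
Total: 14 + 11 = 25 days.
25 mod 7 = 4, so 4 days after Wednesday is Sunday.

Sunday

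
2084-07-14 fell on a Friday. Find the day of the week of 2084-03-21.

Count forward from the earlier date (March 21, 2084) to the later (July 14, 2084):
March 2084: 31 − 21 = 10 days remain.
Then April (30), May (31), June (30): 30 + 31 + 30 = 91 days.
July 1–14, 2084: 14 days.
Total: 10 + 91 + 14 = 115 days.
115 mod 7 = 3, so 3 days before Friday is Tuesday.

Tuesday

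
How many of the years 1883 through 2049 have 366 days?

Years divisible by 4: 1884, 1888, …, 2048 — 42 in all.
Of these, 1900 is divisible by 100 but not 400, so not leap.
2000 is divisible by 400, so still leap.
Leap years: 42 − 1 = 41.

41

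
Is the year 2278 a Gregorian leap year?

No

2278 is not a leap year.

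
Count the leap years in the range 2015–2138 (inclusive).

Years divisible by 4: 2016, 2020, …, 2136 — 31 in all.
Of these, 2100 is divisible by 100 but not 400, so not leap.
Leap years: 31 − 1 = 30.

30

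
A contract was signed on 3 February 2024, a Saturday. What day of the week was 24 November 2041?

Sunday

Day-of-year of February 3, 2024: 34.
Day-of-year of November 24, 2041: 328.
2024 has 366 days, so 366 − 34 = 332 days remain in 2024.
Full years 2025–2040: 12 common + 4 leap = 12×365 + 4×366 = 5844 days.
Total: 332 + 5844 + 328 = 6504 days.
6504 mod 7 = 1, so 1 day after Saturday is Sunday.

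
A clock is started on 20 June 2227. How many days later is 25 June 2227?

Within June 2227: 25 − 20 = 5 days.

5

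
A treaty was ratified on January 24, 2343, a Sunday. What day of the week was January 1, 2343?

Count forward from the earlier date (January 1, 2343) to the later (January 24, 2343):
Within January 2343: 24 − 1 = 23 days.
23 mod 7 = 2, so 2 days before Sunday is Friday.

Friday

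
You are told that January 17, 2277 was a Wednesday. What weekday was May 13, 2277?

Sunday

January 2277: 31 − 17 = 14 days remain.
Then February 2277 (28), March (31), April (30): 28 + 31 + 30 = 89 days.
May 1–13, 2277: 13 days.
Total: 14 + 89 + 13 = 116 days.
116 mod 7 = 4, so 4 days after Wednesday is Sunday.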